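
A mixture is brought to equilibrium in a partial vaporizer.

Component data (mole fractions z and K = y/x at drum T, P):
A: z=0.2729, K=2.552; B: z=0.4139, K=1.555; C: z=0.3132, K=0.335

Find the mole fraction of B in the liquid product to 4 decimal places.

Newton iteration, ψ⁰ = 0.45:
  ψ = 0.4500: g = 0.13596, g' = -0.5916 → ψ = 0.6798
  ψ = 0.6798: g = -0.00726, g' = -0.6842 → ψ = 0.6692
Converged at ψ = 0.6692.
Compositions from xᵢ = zᵢ/(1+ψ(Kᵢ−1)), yᵢ = Kᵢxᵢ:
  A: x = 0.1339, y = 0.3416
  B: x = 0.3018, y = 0.4693
  C: x = 0.5643, y = 0.1890

x_B = 0.3018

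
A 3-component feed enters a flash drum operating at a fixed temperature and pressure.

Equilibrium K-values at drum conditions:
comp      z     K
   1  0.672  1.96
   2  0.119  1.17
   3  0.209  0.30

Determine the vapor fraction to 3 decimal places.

ψ = 0.864

Material balance + equilibrium reduce to Σ zᵢ(Kᵢ−1)/(1+ψ(Kᵢ−1)) = 0.
g(0) = ΣzᵢKᵢ − 1 = 0.519 and g(1) = 1 − Σzᵢ/Kᵢ = -0.141, so a root lies in (0, 1).
Newton iteration, ψ⁰ = 0.5:
  ψ = 0.500: g = 0.2295, g' = -0.528 → ψ = 0.935
  ψ = 0.935: g = -0.0655, g' = -1.031 → ψ = 0.871
  ψ = 0.871: g = -0.0058, g' = -0.858 → ψ = 0.864
Converged at ψ = 0.864.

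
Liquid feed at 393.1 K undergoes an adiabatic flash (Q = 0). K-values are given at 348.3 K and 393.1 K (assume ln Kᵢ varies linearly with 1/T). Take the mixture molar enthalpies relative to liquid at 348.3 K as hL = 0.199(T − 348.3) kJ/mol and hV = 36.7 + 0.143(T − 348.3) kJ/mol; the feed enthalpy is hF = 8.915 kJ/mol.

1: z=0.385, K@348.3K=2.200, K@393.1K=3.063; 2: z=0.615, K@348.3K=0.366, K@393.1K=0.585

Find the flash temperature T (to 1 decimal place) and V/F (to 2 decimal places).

T = 357.2 K, V/F = 0.20

Adiabatic flash: solve Rachford–Rice at each trial T, then check hF = ψ·hV(T) + (1−ψ)·hL(T).
  T = 348.3 K: K = (2.200, 0.366), RR gives ψ = 0.095, H_out = 3.478 kJ/mol
  T = 393.1 K: K = (3.063, 0.585), RR gives ψ = 0.630, H_out = 30.442 kJ/mol
  T = 370.7 K: K = (2.622, 0.469), RR gives ψ = 0.346, H_out = 16.733 kJ/mol
  T = 359.5 K: K = (2.408, 0.416), RR gives ψ = 0.223, H_out = 10.259 kJ/mol
  T = 353.9 K: K = (2.303, 0.391), RR gives ψ = 0.160, H_out = 6.935 kJ/mol
  T = 356.7 K: K = (2.356, 0.403), RR gives ψ = 0.192, H_out = 8.610 kJ/mol
  T = 358.1 K: K = (2.382, 0.410), RR gives ψ = 0.207, H_out = 9.438 kJ/mol
Linear interpolation between T = 356.7 (H_out = 8.610) and T = 358.1 (H_out = 9.438) on hF = 8.915 gives T ≈ 357.2 K, at which ψ = 0.20.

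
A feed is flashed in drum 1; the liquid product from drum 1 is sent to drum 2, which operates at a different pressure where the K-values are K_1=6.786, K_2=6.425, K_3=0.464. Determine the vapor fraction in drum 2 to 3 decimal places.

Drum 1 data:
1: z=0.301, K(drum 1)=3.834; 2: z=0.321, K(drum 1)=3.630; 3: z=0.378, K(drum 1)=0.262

V/F (drum 2) = 0.257

Drum 1:
Material balance + equilibrium reduce to Σ zᵢ(Kᵢ−1)/(1+ψ₁(Kᵢ−1)) = 0.
Check two-phase: ΣzᵢKᵢ = 2.418 > 1 and Σzᵢ/Kᵢ = 1.610 > 1, so g(0) = 1.418 > 0 and g(1) = -0.610 < 0.
Newton iteration, ψ₁⁰ = 0.37:
  ψ₁ = 0.370: g = 0.4605, g' = -1.536 → ψ₁ = 0.670
  ψ₁ = 0.670: g = 0.0483, g' = -1.384 → ψ₁ = 0.705
  ψ₁ = 0.705: g = -0.0009, g' = -1.436 → ψ₁ = 0.704
Converged at ψ₁ = 0.704.
Drum-1 compositions:
  1: x = 0.100, y = 0.385
  2: x = 0.113, y = 0.409
  3: x = 0.787, y = 0.206
Drum-2 feed = drum-1 liquid: z₂ = (0.1005, 0.1126, 0.7870).
Drum 2:
Let ψ₂ = V/F and solve Σ zᵢ(Kᵢ−1)/(1+ψ₂(Kᵢ−1)) = 0.
Check two-phase: ΣzᵢKᵢ = 1.770 > 1 and Σzᵢ/Kᵢ = 1.728 > 1, so g(0) = 0.770 > 0 and g(1) = -0.728 < 0.
Newton–Raphson from ψ₂ = 0.5:
  ψ₂ = 0.500: g = -0.2624, g' = -0.884 → ψ₂ = 0.203
  ψ₂ = 0.203: g = 0.0843, g' = -1.745 → ψ₂ = 0.252
  ψ₂ = 0.252: g = 0.0075, g' = -1.453 → ψ₂ = 0.257
Converged at ψ₂ = 0.257.
  1: x = 0.040, y = 0.274
  2: x = 0.047, y = 0.302
  3: x = 0.913, y = 0.423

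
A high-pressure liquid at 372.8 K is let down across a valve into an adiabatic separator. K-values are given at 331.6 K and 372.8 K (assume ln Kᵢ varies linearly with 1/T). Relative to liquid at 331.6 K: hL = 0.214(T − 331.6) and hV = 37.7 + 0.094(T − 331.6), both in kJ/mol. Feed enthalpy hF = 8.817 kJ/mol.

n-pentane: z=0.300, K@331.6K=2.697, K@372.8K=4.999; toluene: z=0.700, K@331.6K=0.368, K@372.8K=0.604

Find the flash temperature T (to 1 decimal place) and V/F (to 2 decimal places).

T = 340.9 K, V/F = 0.19

Adiabatic flash: solve Rachford–Rice at each trial T, then check hF = ψ·hV(T) + (1−ψ)·hL(T).
  T = 331.6 K: K = (2.697, 0.368), RR gives ψ = 0.062, H_out = 2.345 kJ/mol
  T = 372.8 K: K = (4.999, 0.604), RR gives ψ = 0.583, H_out = 27.898 kJ/mol
  T = 352.2 K: K = (3.739, 0.478), RR gives ψ = 0.319, H_out = 15.663 kJ/mol
  T = 341.9 K: K = (3.191, 0.421), RR gives ψ = 0.199, H_out = 9.455 kJ/mol
  T = 336.8 K: K = (2.940, 0.394), RR gives ψ = 0.135, H_out = 6.100 kJ/mol
  T = 339.4 K: K = (3.066, 0.408), RR gives ψ = 0.168, H_out = 7.843 kJ/mol
  T = 340.6 K: K = (3.126, 0.414), RR gives ψ = 0.183, H_out = 8.624 kJ/mol
Linear interpolation between T = 340.6 (H_out = 8.624) and T = 341.9 (H_out = 9.455) on hF = 8.817 gives T ≈ 340.9 K, at which ψ = 0.19.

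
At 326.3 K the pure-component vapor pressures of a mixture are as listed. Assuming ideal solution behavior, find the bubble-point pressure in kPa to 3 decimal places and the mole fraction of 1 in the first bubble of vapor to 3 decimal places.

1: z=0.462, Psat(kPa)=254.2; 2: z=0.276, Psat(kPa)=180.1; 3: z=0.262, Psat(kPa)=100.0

Pbub = 193.348 kPa, y_1 = 0.607

At the bubble point ψ → 0, so ΣzᵢKᵢ = 1 with Kᵢ = Pᵢˢᵃᵗ/P ⇒ P = ΣzᵢPᵢˢᵃᵗ.
P = 0.462·254.2 + 0.276·180.1 + 0.262·100.0 = 193.348 kPa
yᵢ = zᵢPᵢˢᵃᵗ/P ⇒ y_1 = 0.462·254.2/193.348 = 0.607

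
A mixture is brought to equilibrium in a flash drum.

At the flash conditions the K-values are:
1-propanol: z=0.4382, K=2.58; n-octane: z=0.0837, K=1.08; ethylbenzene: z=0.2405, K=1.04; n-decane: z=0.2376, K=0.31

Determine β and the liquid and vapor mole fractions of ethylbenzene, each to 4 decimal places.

Material balance + equilibrium reduce to Σ zᵢ(Kᵢ−1)/(1+β(Kᵢ−1)) = 0.
Check two-phase: ΣzᵢKᵢ = 1.5447 > 1 and Σzᵢ/Kᵢ = 1.2450 > 1, so g(0) = 0.5447 > 0 and g(1) = -0.2450 < 0.
Iterate (Newton) starting at β = 0.66:
  β = 0.6600: g = 0.05362, g' = -0.6444 → β = 0.7432
  β = 0.7432: g = -0.00242, g' = -0.7088 → β = 0.7398
Converged at β = 0.7398.
Compositions from xᵢ = zᵢ/(1+β(Kᵢ−1)), yᵢ = Kᵢxᵢ:
  1-propanol: x = 0.2020, y = 0.5213
  n-octane: x = 0.0790, y = 0.0853
  ethylbenzene: x = 0.2336, y = 0.2429
  n-decane: x = 0.4853, y = 0.1505

β = 0.7398, x_ethylbenzene = 0.2336, y_ethylbenzene = 0.2429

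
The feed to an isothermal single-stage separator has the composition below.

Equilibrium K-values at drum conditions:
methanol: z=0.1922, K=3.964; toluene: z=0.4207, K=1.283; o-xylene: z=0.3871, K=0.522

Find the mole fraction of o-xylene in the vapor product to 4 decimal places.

y_o-xylene = 0.3073

Rachford–Rice: g(ψ) = Σ zᵢ(Kᵢ−1)/(1+ψ(Kᵢ−1)) = 0.
Feasibility: ΣzᵢKᵢ = 1.5037, Σzᵢ/Kᵢ = 1.1180 — both > 1, two phases present.
Newton–Raphson from ψ = 0.34:
  ψ = 0.3400: g = 0.17141, g' = -0.5730 → ψ = 0.6391
  ψ = 0.6391: g = 0.03122, g' = -0.4091 → ψ = 0.7154
  ψ = 0.7154: g = 0.00037, g' = -0.4010 → ψ = 0.7164
Converged at ψ = 0.7164.
Compositions from xᵢ = zᵢ/(1+ψ(Kᵢ−1)), yᵢ = Kᵢxᵢ:
  methanol: x = 0.0615, y = 0.2439
  toluene: x = 0.3498, y = 0.4488
  o-xylene: x = 0.5887, y = 0.3073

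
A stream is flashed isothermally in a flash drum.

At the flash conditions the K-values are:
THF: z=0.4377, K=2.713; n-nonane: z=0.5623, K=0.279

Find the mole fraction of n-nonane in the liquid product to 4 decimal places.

x_n-nonane = 0.7038

Binary case is linear: z₁(K₁−1)(1+V/F(K₂−1)) + z₂(K₂−1)(1+V/F(K₁−1)) = 0
⇒ V/F = [z₁(K₁−1)+z₂(K₂−1)] / [−(K₁−1)(K₂−1)] = 0.34436/1.23507 = 0.2788
Compositions from xᵢ = zᵢ/(1+V/F(Kᵢ−1)), yᵢ = Kᵢxᵢ:
  THF: x = 0.2962, y = 0.8036
  n-nonane: x = 0.7038, y = 0.1964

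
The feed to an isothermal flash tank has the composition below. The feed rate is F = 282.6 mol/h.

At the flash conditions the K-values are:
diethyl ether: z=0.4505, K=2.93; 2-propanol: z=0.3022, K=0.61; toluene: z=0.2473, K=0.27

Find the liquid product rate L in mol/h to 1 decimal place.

Rachford–Rice: g(ψ) = Σ zᵢ(Kᵢ−1)/(1+ψ(Kᵢ−1)) = 0.
Feasibility: ΣzᵢKᵢ = 1.5711, Σzᵢ/Kᵢ = 1.5651 — both > 1, two phases present.
Iterate (Newton) starting at ψ = 0.42:
  ψ = 0.4200: g = 0.07891, g' = -0.8517 → ψ = 0.5126
  ψ = 0.5126: g = 0.00124, g' = -0.8323 → ψ = 0.5141
Converged at ψ = 0.5141.
Then V = ψ·F = 0.5141·282.6 = 145.3 mol/h and L = F − V = 137.3 mol/h.

L = 137.3 mol/h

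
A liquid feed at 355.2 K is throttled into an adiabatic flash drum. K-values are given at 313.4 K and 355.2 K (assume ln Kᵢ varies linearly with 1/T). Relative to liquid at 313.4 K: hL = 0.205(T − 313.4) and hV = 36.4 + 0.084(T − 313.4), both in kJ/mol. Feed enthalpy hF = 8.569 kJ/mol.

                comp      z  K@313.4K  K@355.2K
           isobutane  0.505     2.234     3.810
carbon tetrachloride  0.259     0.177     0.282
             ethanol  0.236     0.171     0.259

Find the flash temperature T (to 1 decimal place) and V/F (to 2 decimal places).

Adiabatic flash: solve Rachford–Rice at each trial T, then check hF = ψ·hV(T) + (1−ψ)·hL(T).
  T = 313.4 K: K = (2.234, 0.177, 0.171), RR gives ψ = 0.210, H_out = 7.657 kJ/mol
  T = 355.2 K: K = (3.810, 0.282, 0.259), RR gives ψ = 0.517, H_out = 24.757 kJ/mol
  T = 334.3 K: K = (2.967, 0.227, 0.213), RR gives ψ = 0.396, H_out = 17.695 kJ/mol
  T = 323.9 K: K = (2.588, 0.201, 0.192), RR gives ψ = 0.317, H_out = 13.286 kJ/mol
  T = 318.6 K: K = (2.406, 0.189, 0.181), RR gives ψ = 0.268, H_out = 10.638 kJ/mol
  T = 316.0 K: K = (2.319, 0.183, 0.176), RR gives ψ = 0.240, H_out = 9.203 kJ/mol
  T = 314.7 K: K = (2.276, 0.180, 0.174), RR gives ψ = 0.226, H_out = 8.445 kJ/mol
Linear interpolation between T = 314.7 (H_out = 8.445) and T = 316.0 (H_out = 9.203) on hF = 8.569 gives T ≈ 314.9 K, at which ψ = 0.23.

T = 314.9 K, V/F = 0.23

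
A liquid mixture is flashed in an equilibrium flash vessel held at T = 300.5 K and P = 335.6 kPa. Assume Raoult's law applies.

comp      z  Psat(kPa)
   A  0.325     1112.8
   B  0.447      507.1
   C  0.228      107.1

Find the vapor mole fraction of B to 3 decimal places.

Raoult's law: Kᵢ = Pᵢˢᵃᵗ/P = Pᵢˢᵃᵗ/335.6.
  K_A = 1112.8/335.6 = 3.31585, K_B = 507.1/335.6 = 1.51103, K_C = 107.1/335.6 = 0.31913
Rachford–Rice: g(V/F) = Σ zᵢ(Kᵢ−1)/(1+V/F(Kᵢ−1)) = 0.
Feasibility: ΣzᵢKᵢ = 1.826, Σzᵢ/Kᵢ = 1.108 — both > 1, two phases present.
Iterate (Newton) starting at V/F = 0.5:
  V/F = 0.500: g = 0.2954, g' = -0.691 → V/F = 0.927
  V/F = 0.927: g = -0.0269, g' = -1.007 → V/F = 0.900
Converged at V/F = 0.900.
Compositions from xᵢ = zᵢ/(1+V/F(Kᵢ−1)), yᵢ = Kᵢxᵢ:
  A: x = 0.105, y = 0.350
  B: x = 0.306, y = 0.463
  C: x = 0.588, y = 0.188

y_B = 0.463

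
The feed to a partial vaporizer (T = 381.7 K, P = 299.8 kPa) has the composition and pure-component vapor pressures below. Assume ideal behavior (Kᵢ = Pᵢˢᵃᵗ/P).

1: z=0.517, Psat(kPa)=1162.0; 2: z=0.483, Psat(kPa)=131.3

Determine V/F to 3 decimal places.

Raoult's law: Kᵢ = Pᵢˢᵃᵗ/P = Pᵢˢᵃᵗ/299.8.
  K_1 = 1162.0/299.8 = 3.87592, K_2 = 131.3/299.8 = 0.43796
Binary case is linear: z₁(K₁−1)(1+V/F(K₂−1)) + z₂(K₂−1)(1+V/F(K₁−1)) = 0
⇒ V/F = [z₁(K₁−1)+z₂(K₂−1)] / [−(K₁−1)(K₂−1)] = 1.2154/1.6164 = 0.752

V/F = 0.752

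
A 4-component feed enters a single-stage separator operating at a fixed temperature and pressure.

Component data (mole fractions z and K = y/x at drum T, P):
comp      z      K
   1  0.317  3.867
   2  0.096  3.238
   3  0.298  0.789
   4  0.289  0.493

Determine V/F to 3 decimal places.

Material balance + equilibrium reduce to Σ zᵢ(Kᵢ−1)/(1+V/F(Kᵢ−1)) = 0.
Feasibility: ΣzᵢKᵢ = 1.914, Σzᵢ/Kᵢ = 1.076 — both > 1, two phases present.
Newton iteration, V/F⁰ = 0.5:
  V/F = 0.500: g = 0.2083, g' = -0.697 → V/F = 0.799
  V/F = 0.799: g = 0.0314, g' = -0.532 → V/F = 0.858
Converged at V/F = 0.858.

V/F = 0.858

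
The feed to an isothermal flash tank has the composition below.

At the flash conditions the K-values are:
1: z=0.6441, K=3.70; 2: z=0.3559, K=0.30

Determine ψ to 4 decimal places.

Rachford–Rice: g(ψ) = Σ zᵢ(Kᵢ−1)/(1+ψ(Kᵢ−1)) = 0.
Check two-phase: ΣzᵢKᵢ = 2.4899 > 1 and Σzᵢ/Kᵢ = 1.3604 > 1, so g(0) = 1.4899 > 0 and g(1) = -0.3604 < 0.
Newton–Raphson from ψ = 0.5:
  ψ = 0.5000: g = 0.35675, g' = -1.2630 → ψ = 0.7825
  ψ = 0.7825: g = 0.00787, g' = -1.3372 → ψ = 0.7884
  ψ = 0.7884: g = -0.00003, g' = -1.3480 → ψ = 0.7883
Converged at ψ = 0.7883.

ψ = 0.7883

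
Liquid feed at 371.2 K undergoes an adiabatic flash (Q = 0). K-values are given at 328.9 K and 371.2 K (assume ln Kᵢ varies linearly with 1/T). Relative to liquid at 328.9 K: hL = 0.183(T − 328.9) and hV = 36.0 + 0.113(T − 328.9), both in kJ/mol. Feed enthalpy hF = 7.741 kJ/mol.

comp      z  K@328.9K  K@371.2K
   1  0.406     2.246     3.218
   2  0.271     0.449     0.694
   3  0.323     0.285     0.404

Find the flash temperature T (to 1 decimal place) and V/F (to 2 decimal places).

Adiabatic flash: solve Rachford–Rice at each trial T, then check hF = ψ·hV(T) + (1−ψ)·hL(T).
  T = 328.9 K: K = (2.246, 0.449, 0.285), RR gives ψ = 0.156, H_out = 5.628 kJ/mol
  T = 371.2 K: K = (3.218, 0.694, 0.404), RR gives ψ = 0.578, H_out = 26.847 kJ/mol
  T = 350.0 K: K = (2.717, 0.565, 0.343), RR gives ψ = 0.377, H_out = 16.878 kJ/mol
  T = 339.4 K: K = (2.476, 0.505, 0.313), RR gives ψ = 0.272, H_out = 11.515 kJ/mol
  T = 334.1 K: K = (2.359, 0.477, 0.299), RR gives ψ = 0.216, H_out = 8.637 kJ/mol
  T = 331.5 K: K = (2.302, 0.463, 0.292), RR gives ψ = 0.187, H_out = 7.159 kJ/mol
  T = 332.8 K: K = (2.331, 0.470, 0.295), RR gives ψ = 0.201, H_out = 7.904 kJ/mol
Linear interpolation between T = 331.5 (H_out = 7.159) and T = 332.8 (H_out = 7.904) on hF = 7.741 gives T ≈ 332.5 K, at which ψ = 0.20.

T = 332.5 K, V/F = 0.20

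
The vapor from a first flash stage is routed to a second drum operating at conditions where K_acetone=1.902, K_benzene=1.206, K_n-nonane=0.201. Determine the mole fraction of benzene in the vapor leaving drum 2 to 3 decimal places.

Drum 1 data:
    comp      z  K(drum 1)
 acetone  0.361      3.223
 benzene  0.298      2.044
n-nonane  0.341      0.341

Drum 1:
Material balance + equilibrium reduce to Σ zᵢ(Kᵢ−1)/(1+ψ₁(Kᵢ−1)) = 0.
Check two-phase: ΣzᵢKᵢ = 1.889 > 1 and Σzᵢ/Kᵢ = 1.258 > 1, so g(0) = 0.889 > 0 and g(1) = -0.258 < 0.
Newton–Raphson from ψ₁ = 0.56:
  ψ₁ = 0.560: g = 0.1977, g' = -0.855 → ψ₁ = 0.791
  ψ₁ = 0.791: g = -0.0082, g' = -0.978 → ψ₁ = 0.783
Converged at ψ₁ = 0.783.
Drum-1 compositions:
  acetone: x = 0.132, y = 0.425
  benzene: x = 0.164, y = 0.335
  n-nonane: x = 0.704, y = 0.240
Drum-2 feed = drum-1 vapor: z₂ = (0.4246, 0.3352, 0.2401).
Drum 2:
Iterate (Newton) starting at ψ₂ = 0.3:
  ψ₂ = 0.300: g = 0.1141, g' = -0.492 → ψ₂ = 0.532
  ψ₂ = 0.532: g = -0.0127, g' = -0.633 → ψ₂ = 0.512
Converged at ψ₂ = 0.512.
  acetone: x = 0.291, y = 0.553
  benzene: x = 0.303, y = 0.366
  n-nonane: x = 0.406, y = 0.082

y_benzene (drum 2) = 0.366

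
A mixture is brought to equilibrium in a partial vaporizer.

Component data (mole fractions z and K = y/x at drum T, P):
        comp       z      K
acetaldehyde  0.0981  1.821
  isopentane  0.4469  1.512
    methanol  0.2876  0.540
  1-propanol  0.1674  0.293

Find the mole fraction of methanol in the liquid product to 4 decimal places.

Let ψ = V/F and solve Σ zᵢ(Kᵢ−1)/(1+ψ(Kᵢ−1)) = 0.
Check two-phase: ΣzᵢKᵢ = 1.0587 > 1 and Σzᵢ/Kᵢ = 1.4534 > 1, so g(0) = 0.0587 > 0 and g(1) = -0.4534 < 0.
Newton–Raphson from ψ = 0.5:
  ψ = 0.5000: g = -0.11560, g' = -0.4103 → ψ = 0.2183
  ψ = 0.2183: g = -0.01290, g' = -0.3345 → ψ = 0.1797
  ψ = 0.1797: g = -0.00008, g' = -0.3306 → ψ = 0.1795
Converged at ψ = 0.1795.
Compositions from xᵢ = zᵢ/(1+ψ(Kᵢ−1)), yᵢ = Kᵢxᵢ:
  acetaldehyde: x = 0.0855, y = 0.1557
  isopentane: x = 0.4093, y = 0.6188
  methanol: x = 0.3135, y = 0.1693
  1-propanol: x = 0.1917, y = 0.0562

x_methanol = 0.3135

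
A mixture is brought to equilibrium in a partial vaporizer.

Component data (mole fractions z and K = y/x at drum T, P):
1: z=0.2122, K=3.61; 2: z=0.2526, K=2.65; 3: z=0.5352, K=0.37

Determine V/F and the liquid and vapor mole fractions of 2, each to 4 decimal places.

Rachford–Rice: g(V/F) = Σ zᵢ(Kᵢ−1)/(1+V/F(Kᵢ−1)) = 0.
Feasibility: ΣzᵢKᵢ = 1.6335, Σzᵢ/Kᵢ = 1.6006 — both > 1, two phases present.
Iterate (Newton) starting at V/F = 0.31:
  V/F = 0.3100: g = 0.16288, g' = -1.0707 → V/F = 0.4621
  V/F = 0.4621: g = 0.01187, g' = -0.9411 → V/F = 0.4747
  V/F = 0.4747: g = 0.00003, g' = -0.9370 → V/F = 0.4748
Converged at V/F = 0.4748.
Compositions from xᵢ = zᵢ/(1+V/F(Kᵢ−1)), yᵢ = Kᵢxᵢ:
  1: x = 0.0948, y = 0.3421
  2: x = 0.1416, y = 0.3754
  3: x = 0.7636, y = 0.2825

V/F = 0.4748, x_2 = 0.1416, y_2 = 0.3754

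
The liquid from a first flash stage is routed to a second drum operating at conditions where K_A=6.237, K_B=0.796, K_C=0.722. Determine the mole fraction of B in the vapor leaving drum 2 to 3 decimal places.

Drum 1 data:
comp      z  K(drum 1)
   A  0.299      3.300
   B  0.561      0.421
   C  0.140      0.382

y_B (drum 2) = 0.601

Drum 1:
Iterate (Newton) starting at ψ₁ = 0.61:
  ψ₁ = 0.610: g = -0.3549, g' = -0.861 → ψ₁ = 0.198
  ψ₁ = 0.198: g = 0.0071, g' = -1.056 → ψ₁ = 0.205
Converged at ψ₁ = 0.205.
Drum-1 compositions:
  A: x = 0.203, y = 0.671
  B: x = 0.636, y = 0.268
  C: x = 0.160, y = 0.061
Drum-2 feed = drum-1 liquid: z₂ = (0.2033, 0.6364, 0.1603).
Drum 2:
Newton–Raphson from ψ₂ = 0.5:
  ψ₂ = 0.500: g = 0.0979, g' = -0.475 → ψ₂ = 0.706
  ψ₂ = 0.706: g = 0.0196, g' = -0.308 → ψ₂ = 0.769
  ψ₂ = 0.769: g = 0.0010, g' = -0.278 → ψ₂ = 0.773
Converged at ψ₂ = 0.773.
  A: x = 0.040, y = 0.251
  B: x = 0.756, y = 0.601
  C: x = 0.204, y = 0.147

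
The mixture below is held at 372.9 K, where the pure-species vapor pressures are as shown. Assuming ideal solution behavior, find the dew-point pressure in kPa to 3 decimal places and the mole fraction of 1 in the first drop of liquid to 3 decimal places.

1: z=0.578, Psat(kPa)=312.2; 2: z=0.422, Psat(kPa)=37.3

Pdew = 75.959 kPa, x_1 = 0.141

At the dew point ψ → 1, so Σzᵢ/Kᵢ = 1 with Kᵢ = Pᵢˢᵃᵗ/P ⇒ 1/P = Σzᵢ/Pᵢˢᵃᵗ.
1/P = 0.578/312.2 + 0.422/37.3 = 0.013165 ⇒ P = 75.959 kPa
xᵢ = zᵢP/Pᵢˢᵃᵗ ⇒ x_1 = 0.578·75.959/312.2 = 0.141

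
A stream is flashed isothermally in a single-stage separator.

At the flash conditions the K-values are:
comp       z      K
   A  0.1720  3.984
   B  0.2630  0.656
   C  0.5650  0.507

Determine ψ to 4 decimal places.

Material balance + equilibrium reduce to Σ zᵢ(Kᵢ−1)/(1+ψ(Kᵢ−1)) = 0.
Check two-phase: ΣzᵢKᵢ = 1.1442 > 1 and Σzᵢ/Kᵢ = 1.5585 > 1, so g(0) = 0.1442 > 0 and g(1) = -0.5585 < 0.
Iterate (Newton) starting at ψ = 0.45:
  ψ = 0.4500: g = -0.24593, g' = -0.5494 → ψ = 0.0024
  ψ = 0.0024: g = 0.14024, g' = -1.6790 → ψ = 0.0859
  ψ = 0.0859: g = 0.02445, g' = -1.1532 → ψ = 0.1071
  ψ = 0.1071: g = 0.00095, g' = -1.0662 → ψ = 0.1080
Converged at ψ = 0.1080.

ψ = 0.1080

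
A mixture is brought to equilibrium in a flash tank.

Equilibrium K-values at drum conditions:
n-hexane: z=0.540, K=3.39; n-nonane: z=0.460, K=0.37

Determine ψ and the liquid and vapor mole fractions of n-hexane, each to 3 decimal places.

Newton iteration, ψ⁰ = 0.5:
  ψ = 0.500: g = 0.1649, g' = -1.029 → ψ = 0.660
  ψ = 0.660: g = 0.0045, g' = -0.999 → ψ = 0.665
Converged at ψ = 0.665.
Compositions from xᵢ = zᵢ/(1+ψ(Kᵢ−1)), yᵢ = Kᵢxᵢ:
  n-hexane: x = 0.209, y = 0.707
  n-nonane: x = 0.791, y = 0.293

ψ = 0.665, x_n-hexane = 0.209, y_n-hexane = 0.707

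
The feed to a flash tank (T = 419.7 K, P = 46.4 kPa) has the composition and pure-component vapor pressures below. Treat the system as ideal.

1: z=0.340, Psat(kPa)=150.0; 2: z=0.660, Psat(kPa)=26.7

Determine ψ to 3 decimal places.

ψ = 0.505

Raoult's law: Kᵢ = Pᵢˢᵃᵗ/P = Pᵢˢᵃᵗ/46.4.
  K_1 = 150.0/46.4 = 3.23276, K_2 = 26.7/46.4 = 0.57543
Material balance + equilibrium reduce to Σ zᵢ(Kᵢ−1)/(1+ψ(Kᵢ−1)) = 0.
Check two-phase: ΣzᵢKᵢ = 1.479 > 1 and Σzᵢ/Kᵢ = 1.252 > 1, so g(0) = 0.479 > 0 and g(1) = -0.252 < 0.
Binary case is linear: z₁(K₁−1)(1+ψ(K₂−1)) + z₂(K₂−1)(1+ψ(K₁−1)) = 0
⇒ ψ = [z₁(K₁−1)+z₂(K₂−1)] / [−(K₁−1)(K₂−1)] = 0.4789/0.9480 = 0.505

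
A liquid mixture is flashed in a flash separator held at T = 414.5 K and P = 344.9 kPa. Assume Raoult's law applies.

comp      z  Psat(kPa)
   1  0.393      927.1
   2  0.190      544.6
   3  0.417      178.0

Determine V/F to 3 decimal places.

V/F = 0.857

Raoult's law: Kᵢ = Pᵢˢᵃᵗ/P = Pᵢˢᵃᵗ/344.9.
  K_1 = 927.1/344.9 = 2.68803, K_2 = 544.6/344.9 = 1.57901, K_3 = 178.0/344.9 = 0.51609
Rachford–Rice: g(V/F) = Σ zᵢ(Kᵢ−1)/(1+V/F(Kᵢ−1)) = 0.
g(0) = ΣzᵢKᵢ − 1 = 0.572 and g(1) = 1 − Σzᵢ/Kᵢ = -0.075, so a root lies in (0, 1).
Newton iteration, V/F⁰ = 0.5:
  V/F = 0.500: g = 0.1789, g' = -0.538 → V/F = 0.833
  V/F = 0.833: g = 0.0120, g' = -0.496 → V/F = 0.857
Converged at V/F = 0.857.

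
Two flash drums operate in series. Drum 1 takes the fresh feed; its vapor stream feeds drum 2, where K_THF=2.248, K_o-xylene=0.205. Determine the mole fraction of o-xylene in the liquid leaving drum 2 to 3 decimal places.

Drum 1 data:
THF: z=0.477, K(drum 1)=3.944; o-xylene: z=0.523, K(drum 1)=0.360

x_o-xylene (drum 2) = 0.611

Drum 1:
Newton–Raphson from ψ₁ = 0.5:
  ψ₁ = 0.500: g = 0.0758, g' = -1.140 → ψ₁ = 0.567
  ψ₁ = 0.567: g = 0.0012, g' = -1.108 → ψ₁ = 0.568
Converged at ψ₁ = 0.568.
Drum-1 compositions:
  THF: x = 0.179, y = 0.704
  o-xylene: x = 0.821, y = 0.296
Drum-2 feed = drum-1 vapor: z₂ = (0.7043, 0.2957).
Drum 2:
Material balance + equilibrium reduce to Σ zᵢ(Kᵢ−1)/(1+ψ₂(Kᵢ−1)) = 0.
Check two-phase: ΣzᵢKᵢ = 1.644 > 1 and Σzᵢ/Kᵢ = 1.756 > 1, so g(0) = 0.644 > 0 and g(1) = -0.756 < 0.
Newton iteration, ψ₂⁰ = 0.5:
  ψ₂ = 0.500: g = 0.1510, g' = -0.931 → ψ₂ = 0.662
  ψ₂ = 0.662: g = -0.0153, g' = -1.162 → ψ₂ = 0.649
Converged at ψ₂ = 0.649.
  THF: x = 0.389, y = 0.875
  o-xylene: x = 0.611, y = 0.125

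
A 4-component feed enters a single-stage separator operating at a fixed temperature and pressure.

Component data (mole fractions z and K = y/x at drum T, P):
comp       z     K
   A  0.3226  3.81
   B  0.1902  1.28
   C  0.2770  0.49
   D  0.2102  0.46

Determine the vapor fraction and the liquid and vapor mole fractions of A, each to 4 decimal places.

ψ = 0.6180, x_A = 0.1179, y_A = 0.4491

Let ψ = V/F and solve Σ zᵢ(Kᵢ−1)/(1+ψ(Kᵢ−1)) = 0.
Feasibility: ΣzᵢKᵢ = 1.7050, Σzᵢ/Kᵢ = 1.2555 — both > 1, two phases present.
Newton iteration, ψ⁰ = 0.5:
  ψ = 0.5000: g = 0.07853, g' = -0.6967 → ψ = 0.6127
  ψ = 0.6127: g = 0.00341, g' = -0.6441 → ψ = 0.6180
Converged at ψ = 0.6180.
Compositions from xᵢ = zᵢ/(1+ψ(Kᵢ−1)), yᵢ = Kᵢxᵢ:
  A: x = 0.1179, y = 0.4491
  B: x = 0.1621, y = 0.2075
  C: x = 0.4045, y = 0.1982
  D: x = 0.3155, y = 0.1451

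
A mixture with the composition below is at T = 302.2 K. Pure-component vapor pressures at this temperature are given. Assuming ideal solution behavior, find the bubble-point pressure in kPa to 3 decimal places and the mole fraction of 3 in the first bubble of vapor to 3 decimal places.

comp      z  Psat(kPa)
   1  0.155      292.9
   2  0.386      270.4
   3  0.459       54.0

At the bubble point ψ → 0, so ΣzᵢKᵢ = 1 with Kᵢ = Pᵢˢᵃᵗ/P ⇒ P = ΣzᵢPᵢˢᵃᵗ.
P = 0.155·292.9 + 0.386·270.4 + 0.459·54.0 = 174.560 kPa
yᵢ = zᵢPᵢˢᵃᵗ/P ⇒ y_3 = 0.459·54.0/174.560 = 0.142

Pbub = 174.560 kPa, y_3 = 0.142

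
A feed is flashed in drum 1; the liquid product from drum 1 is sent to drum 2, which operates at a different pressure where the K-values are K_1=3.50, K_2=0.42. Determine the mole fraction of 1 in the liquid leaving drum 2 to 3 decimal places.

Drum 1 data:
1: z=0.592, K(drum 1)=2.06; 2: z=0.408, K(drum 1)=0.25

x_1 (drum 2) = 0.188

Drum 1:
Rachford–Rice: g(ψ₁) = Σ zᵢ(Kᵢ−1)/(1+ψ₁(Kᵢ−1)) = 0.
Feasibility: ΣzᵢKᵢ = 1.322, Σzᵢ/Kᵢ = 1.919 — both > 1, two phases present.
Newton–Raphson from ψ₁ = 0.5:
  ψ₁ = 0.500: g = -0.0795, g' = -0.872 → ψ₁ = 0.409
  ψ₁ = 0.409: g = -0.0035, g' = -0.801 → ψ₁ = 0.404
Converged at ψ₁ = 0.404.
Drum-1 compositions:
  1: x = 0.414, y = 0.854
  2: x = 0.586, y = 0.146
Drum-2 feed = drum-1 liquid: z₂ = (0.4144, 0.5856).
Drum 2:
Rachford–Rice: g(ψ₂) = Σ zᵢ(Kᵢ−1)/(1+ψ₂(Kᵢ−1)) = 0.
Check two-phase: ΣzᵢKᵢ = 1.696 > 1 and Σzᵢ/Kᵢ = 1.513 > 1, so g(0) = 0.696 > 0 and g(1) = -0.513 < 0.
Binary case is linear: z₁(K₁−1)(1+ψ₂(K₂−1)) + z₂(K₂−1)(1+ψ₂(K₁−1)) = 0
⇒ ψ₂ = [z₁(K₁−1)+z₂(K₂−1)] / [−(K₁−1)(K₂−1)] = 0.6962/1.4500 = 0.480
  1: x = 0.188, y = 0.659
  2: x = 0.812, y = 0.341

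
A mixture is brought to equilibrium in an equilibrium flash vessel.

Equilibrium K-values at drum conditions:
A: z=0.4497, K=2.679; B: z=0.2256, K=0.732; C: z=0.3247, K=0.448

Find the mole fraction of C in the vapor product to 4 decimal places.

Rachford–Rice: g(ψ) = Σ zᵢ(Kᵢ−1)/(1+ψ(Kᵢ−1)) = 0.
Check two-phase: ΣzᵢKᵢ = 1.5154 > 1 and Σzᵢ/Kᵢ = 1.2008 > 1, so g(0) = 0.5154 > 0 and g(1) = -0.2008 < 0.
Newton–Raphson from ψ = 0.5:
  ψ = 0.5000: g = 0.09309, g' = -0.5850 → ψ = 0.6591
  ψ = 0.6591: g = 0.00324, g' = -0.5540 → ψ = 0.6650
Converged at ψ = 0.6650.
Compositions from xᵢ = zᵢ/(1+ψ(Kᵢ−1)), yᵢ = Kᵢxᵢ:
  A: x = 0.2125, y = 0.5692
  B: x = 0.2745, y = 0.2010
  C: x = 0.5130, y = 0.2298

y_C = 0.2298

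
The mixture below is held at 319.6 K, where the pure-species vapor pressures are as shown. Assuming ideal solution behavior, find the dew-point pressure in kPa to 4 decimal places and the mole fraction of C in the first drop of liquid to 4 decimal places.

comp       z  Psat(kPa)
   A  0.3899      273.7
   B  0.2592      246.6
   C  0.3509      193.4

Pdew = 233.0991 kPa, x_C = 0.4229

At the dew point ψ → 1, so Σzᵢ/Kᵢ = 1 with Kᵢ = Pᵢˢᵃᵗ/P ⇒ 1/P = Σzᵢ/Pᵢˢᵃᵗ.
1/P = 0.3899/273.7 + 0.2592/246.6 + 0.3509/193.4 = 0.0042900 ⇒ P = 233.0991 kPa
xᵢ = zᵢP/Pᵢˢᵃᵗ ⇒ x_C = 0.3509·233.0991/193.4 = 0.4229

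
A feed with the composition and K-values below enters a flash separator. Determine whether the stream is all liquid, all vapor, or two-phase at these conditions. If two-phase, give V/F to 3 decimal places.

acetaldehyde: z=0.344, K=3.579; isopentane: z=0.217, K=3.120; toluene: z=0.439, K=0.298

two-phase, V/F = 0.615

ΣzᵢKᵢ = 2.039; Σzᵢ/Kᵢ = 1.639.
Both exceed 1, so a two-phase solution exists.
Let ψ = V/F and solve Σ zᵢ(Kᵢ−1)/(1+ψ(Kᵢ−1)) = 0.
Iterate (Newton) starting at ψ = 0.5:
  ψ = 0.500: g = 0.1360, g' = -1.180 → ψ = 0.615
Converged at ψ = 0.615.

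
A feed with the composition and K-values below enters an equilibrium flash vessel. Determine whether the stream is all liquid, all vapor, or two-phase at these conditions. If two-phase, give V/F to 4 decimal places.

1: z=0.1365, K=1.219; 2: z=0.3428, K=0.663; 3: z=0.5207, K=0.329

ΣzᵢKᵢ = 0.5650; Σzᵢ/Kᵢ = 2.2117.
Since ΣzᵢKᵢ < 1 the mixture is below its bubble point — single liquid phase.

all liquid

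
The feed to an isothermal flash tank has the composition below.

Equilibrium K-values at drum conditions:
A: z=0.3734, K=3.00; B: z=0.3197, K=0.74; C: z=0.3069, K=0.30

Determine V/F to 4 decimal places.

V/F = 0.4308

Rachford–Rice: g(V/F) = Σ zᵢ(Kᵢ−1)/(1+V/F(Kᵢ−1)) = 0.
Feasibility: ΣzᵢKᵢ = 1.4488, Σzᵢ/Kᵢ = 1.5795 — both > 1, two phases present.
Newton iteration, V/F⁰ = 0.5:
  V/F = 0.5000: g = -0.05265, g' = -0.7579 → V/F = 0.4305
  V/F = 0.4305: g = 0.00018, g' = -0.7667 → V/F = 0.4308
Converged at V/F = 0.4308.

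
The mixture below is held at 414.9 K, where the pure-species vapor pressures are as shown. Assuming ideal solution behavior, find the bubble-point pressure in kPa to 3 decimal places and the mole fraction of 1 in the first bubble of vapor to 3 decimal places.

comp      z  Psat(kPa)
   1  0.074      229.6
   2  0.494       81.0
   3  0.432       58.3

Pbub = 82.190 kPa, y_1 = 0.207

At the bubble point ψ → 0, so ΣzᵢKᵢ = 1 with Kᵢ = Pᵢˢᵃᵗ/P ⇒ P = ΣzᵢPᵢˢᵃᵗ.
P = 0.074·229.6 + 0.494·81.0 + 0.432·58.3 = 82.190 kPa
yᵢ = zᵢPᵢˢᵃᵗ/P ⇒ y_1 = 0.074·229.6/82.190 = 0.207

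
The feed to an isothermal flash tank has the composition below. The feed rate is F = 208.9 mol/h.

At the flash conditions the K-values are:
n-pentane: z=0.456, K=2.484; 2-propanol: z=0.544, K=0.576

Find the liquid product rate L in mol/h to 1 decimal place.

Material balance + equilibrium reduce to Σ zᵢ(Kᵢ−1)/(1+ψ(Kᵢ−1)) = 0.
g(0) = ΣzᵢKᵢ − 1 = 0.446 and g(1) = 1 − Σzᵢ/Kᵢ = -0.128, so a root lies in (0, 1).
Newton–Raphson from ψ = 0.44:
  ψ = 0.440: g = 0.1258, g' = -0.515 → ψ = 0.684
  ψ = 0.684: g = 0.0109, g' = -0.441 → ψ = 0.709
Converged at ψ = 0.709.
Then V = ψ·F = 0.7089·208.9 = 148.1 mol/h and L = F − V = 60.8 mol/h.

L = 60.8 mol/h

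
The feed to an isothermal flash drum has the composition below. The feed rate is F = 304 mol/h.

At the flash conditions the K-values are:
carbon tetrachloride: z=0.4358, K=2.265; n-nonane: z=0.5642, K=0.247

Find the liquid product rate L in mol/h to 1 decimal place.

Rachford–Rice: g(β) = Σ zᵢ(Kᵢ−1)/(1+β(Kᵢ−1)) = 0.
Check two-phase: ΣzᵢKᵢ = 1.1264 > 1 and Σzᵢ/Kᵢ = 2.4766 > 1, so g(0) = 0.1264 > 0 and g(1) = -1.4766 < 0.
Iterate (Newton) starting at β = 0.5:
  β = 0.5000: g = -0.34369, g' = -1.0846 → β = 0.1831
  β = 0.1831: g = -0.04519, g' = -0.8901 → β = 0.1324
  β = 0.1324: g = 0.00036, g' = -0.9063 → β = 0.1327
Converged at β = 0.1327.
Then V = β·F = 0.1327·304 = 40.4 mol/h and L = F − V = 263.6 mol/h.

L = 263.6 mol/h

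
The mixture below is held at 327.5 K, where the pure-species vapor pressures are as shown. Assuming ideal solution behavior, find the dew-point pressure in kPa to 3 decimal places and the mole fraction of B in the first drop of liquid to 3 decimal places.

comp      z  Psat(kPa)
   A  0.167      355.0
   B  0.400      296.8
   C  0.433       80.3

Pdew = 138.688 kPa, x_B = 0.187

At the dew point ψ → 1, so Σzᵢ/Kᵢ = 1 with Kᵢ = Pᵢˢᵃᵗ/P ⇒ 1/P = Σzᵢ/Pᵢˢᵃᵗ.
1/P = 0.167/355.0 + 0.400/296.8 + 0.433/80.3 = 0.007210 ⇒ P = 138.688 kPa
xᵢ = zᵢP/Pᵢˢᵃᵗ ⇒ x_B = 0.400·138.688/296.8 = 0.187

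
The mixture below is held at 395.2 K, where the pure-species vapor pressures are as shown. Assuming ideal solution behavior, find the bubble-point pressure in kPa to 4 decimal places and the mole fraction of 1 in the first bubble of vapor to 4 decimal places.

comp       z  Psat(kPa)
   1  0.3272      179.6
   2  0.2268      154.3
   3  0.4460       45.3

At the bubble point ψ → 0, so ΣzᵢKᵢ = 1 with Kᵢ = Pᵢˢᵃᵗ/P ⇒ P = ΣzᵢPᵢˢᵃᵗ.
P = 0.3272·179.6 + 0.2268·154.3 + 0.4460·45.3 = 113.9642 kPa
yᵢ = zᵢPᵢˢᵃᵗ/P ⇒ y_1 = 0.3272·179.6/113.9642 = 0.5156

Pbub = 113.9642 kPa, y_1 = 0.5156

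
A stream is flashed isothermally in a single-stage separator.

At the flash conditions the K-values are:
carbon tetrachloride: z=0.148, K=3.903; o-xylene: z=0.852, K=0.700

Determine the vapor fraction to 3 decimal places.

ψ = 0.200

Binary case is linear: z₁(K₁−1)(1+ψ(K₂−1)) + z₂(K₂−1)(1+ψ(K₁−1)) = 0
⇒ ψ = [z₁(K₁−1)+z₂(K₂−1)] / [−(K₁−1)(K₂−1)] = 0.1740/0.8709 = 0.200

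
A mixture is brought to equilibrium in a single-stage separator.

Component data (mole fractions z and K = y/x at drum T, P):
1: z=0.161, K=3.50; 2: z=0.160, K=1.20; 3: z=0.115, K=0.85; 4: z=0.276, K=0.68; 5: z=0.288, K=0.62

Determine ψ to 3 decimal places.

Material balance + equilibrium reduce to Σ zᵢ(Kᵢ−1)/(1+ψ(Kᵢ−1)) = 0.
g(0) = ΣzᵢKᵢ − 1 = 0.219 and g(1) = 1 − Σzᵢ/Kᵢ = -0.185, so a root lies in (0, 1).
Newton iteration, ψ⁰ = 0.45:
  ψ = 0.450: g = -0.0349, g' = -0.330 → ψ = 0.344
  ψ = 0.344: g = 0.0029, g' = -0.390 → ψ = 0.352
Converged at ψ = 0.352.

ψ = 0.352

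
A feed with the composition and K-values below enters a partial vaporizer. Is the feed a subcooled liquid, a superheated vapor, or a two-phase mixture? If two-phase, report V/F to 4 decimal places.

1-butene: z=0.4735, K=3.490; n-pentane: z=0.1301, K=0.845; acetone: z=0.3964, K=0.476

two-phase, V/F = 0.8205

ΣzᵢKᵢ = 1.9511; Σzᵢ/Kᵢ = 1.1224.
Both exceed 1, so a two-phase solution exists.
Iterate (Newton) starting at ψ = 0.5:
  ψ = 0.5000: g = 0.22186, g' = -0.7860 → ψ = 0.7823
  ψ = 0.7823: g = 0.02501, g' = -0.6545 → ψ = 0.8205
Converged at ψ = 0.8205.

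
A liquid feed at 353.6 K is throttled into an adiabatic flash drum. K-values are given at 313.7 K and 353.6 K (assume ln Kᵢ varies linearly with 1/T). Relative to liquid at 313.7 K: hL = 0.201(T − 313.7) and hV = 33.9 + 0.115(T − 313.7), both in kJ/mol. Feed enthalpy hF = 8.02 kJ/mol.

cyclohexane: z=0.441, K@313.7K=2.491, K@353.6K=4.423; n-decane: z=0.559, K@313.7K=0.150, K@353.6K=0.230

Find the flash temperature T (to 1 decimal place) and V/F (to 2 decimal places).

Adiabatic flash: solve Rachford–Rice at each trial T, then check hF = ψ·hV(T) + (1−ψ)·hL(T).
  T = 313.7 K: K = (2.491, 0.150), RR gives ψ = 0.144, H_out = 4.878 kJ/mol
  T = 353.6 K: K = (4.423, 0.230), RR gives ψ = 0.409, H_out = 20.494 kJ/mol
  T = 333.6 K: K = (3.374, 0.188), RR gives ψ = 0.308, H_out = 13.904 kJ/mol
  T = 323.6 K: K = (2.911, 0.168), RR gives ψ = 0.238, H_out = 9.847 kJ/mol
  T = 318.6 K: K = (2.694, 0.159), RR gives ψ = 0.194, H_out = 7.491 kJ/mol
  T = 321.1 K: K = (2.801, 0.164), RR gives ψ = 0.217, H_out = 8.703 kJ/mol
  T = 319.9 K: K = (2.749, 0.161), RR gives ψ = 0.206, H_out = 8.130 kJ/mol
Linear interpolation between T = 318.6 (H_out = 7.491) and T = 319.9 (H_out = 8.130) on hF = 8.02 gives T ≈ 319.7 K, at which ψ = 0.20.

T = 319.7 K, V/F = 0.20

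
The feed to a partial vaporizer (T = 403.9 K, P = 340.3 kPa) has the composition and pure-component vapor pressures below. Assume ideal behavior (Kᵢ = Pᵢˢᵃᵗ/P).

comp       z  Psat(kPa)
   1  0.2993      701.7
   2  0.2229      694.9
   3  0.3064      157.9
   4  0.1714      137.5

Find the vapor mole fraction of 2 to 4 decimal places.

y_2 = 0.3029

Raoult's law: Kᵢ = Pᵢˢᵃᵗ/P = Pᵢˢᵃᵗ/340.3.
  K_1 = 701.7/340.3 = 2.062004, K_2 = 694.9/340.3 = 2.042022, K_3 = 157.9/340.3 = 0.464002, K_4 = 137.5/340.3 = 0.404055
Material balance + equilibrium reduce to Σ zᵢ(Kᵢ−1)/(1+V/F(Kᵢ−1)) = 0.
g(0) = ΣzᵢKᵢ − 1 = 0.2837 and g(1) = 1 − Σzᵢ/Kᵢ = -0.3388, so a root lies in (0, 1).
Newton–Raphson from V/F = 0.41:
  V/F = 0.4100: g = 0.03852, g' = -0.5338 → V/F = 0.4822
Converged at V/F = 0.4822.
Compositions from xᵢ = zᵢ/(1+V/F(Kᵢ−1)), yᵢ = Kᵢxᵢ:
  1: x = 0.1979, y = 0.4081
  2: x = 0.1484, y = 0.3029
  3: x = 0.4132, y = 0.1917
  4: x = 0.2405, y = 0.0972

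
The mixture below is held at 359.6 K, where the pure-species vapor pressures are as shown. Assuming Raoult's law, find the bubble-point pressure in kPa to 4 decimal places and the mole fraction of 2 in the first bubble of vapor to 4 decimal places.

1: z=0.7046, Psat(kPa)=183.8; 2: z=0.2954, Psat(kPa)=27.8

At the bubble point ψ → 0, so ΣzᵢKᵢ = 1 with Kᵢ = Pᵢˢᵃᵗ/P ⇒ P = ΣzᵢPᵢˢᵃᵗ.
P = 0.7046·183.8 + 0.2954·27.8 = 137.7176 kPa
yᵢ = zᵢPᵢˢᵃᵗ/P ⇒ y_2 = 0.2954·27.8/137.7176 = 0.0596

Pbub = 137.7176 kPa, y_2 = 0.0596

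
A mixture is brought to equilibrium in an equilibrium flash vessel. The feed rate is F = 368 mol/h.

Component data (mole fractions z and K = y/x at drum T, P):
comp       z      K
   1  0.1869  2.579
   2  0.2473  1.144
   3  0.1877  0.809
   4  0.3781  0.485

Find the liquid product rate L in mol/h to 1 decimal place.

Newton iteration, ψ⁰ = 0.5:
  ψ = 0.5000: g = -0.10375, g' = -0.3402 → ψ = 0.1951
  ψ = 0.1951: g = 0.00655, g' = -0.4085 → ψ = 0.2111
  ψ = 0.2111: g = 0.00006, g' = -0.4006 → ψ = 0.2113
Converged at ψ = 0.2113.
Then V = ψ·F = 0.2113·368 = 77.7 mol/h and L = F − V = 290.3 mol/h.

L = 290.3 mol/h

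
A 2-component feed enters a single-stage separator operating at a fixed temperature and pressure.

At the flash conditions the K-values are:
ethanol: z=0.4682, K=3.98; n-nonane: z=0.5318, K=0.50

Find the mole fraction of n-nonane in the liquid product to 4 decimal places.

Rachford–Rice: g(ψ) = Σ zᵢ(Kᵢ−1)/(1+ψ(Kᵢ−1)) = 0.
g(0) = ΣzᵢKᵢ − 1 = 1.1293 and g(1) = 1 − Σzᵢ/Kᵢ = -0.1812, so a root lies in (0, 1).
Newton iteration, ψ⁰ = 0.5:
  ψ = 0.5000: g = 0.20580, g' = -0.9070 → ψ = 0.7269
  ψ = 0.7269: g = 0.02294, g' = -0.7429 → ψ = 0.7578
  ψ = 0.7578: g = 0.00011, g' = -0.7363 → ψ = 0.7579
Converged at ψ = 0.7579.
Compositions from xᵢ = zᵢ/(1+ψ(Kᵢ−1)), yᵢ = Kᵢxᵢ:
  ethanol: x = 0.1437, y = 0.5718
  n-nonane: x = 0.8563, y = 0.4282

x_n-nonane = 0.8563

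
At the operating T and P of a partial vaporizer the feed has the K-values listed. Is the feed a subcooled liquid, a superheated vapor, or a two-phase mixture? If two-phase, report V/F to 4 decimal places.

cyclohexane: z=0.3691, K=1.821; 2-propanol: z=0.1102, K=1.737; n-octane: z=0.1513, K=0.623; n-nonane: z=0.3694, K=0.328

two-phase, V/F = 0.1635

ΣzᵢKᵢ = 1.0790; Σzᵢ/Kᵢ = 1.6352.
Both exceed 1, so a two-phase solution exists.
Iterate (Newton) starting at ψ = 0.5:
  ψ = 0.5000: g = -0.16995, g' = -0.5680 → ψ = 0.2008
  ψ = 0.2008: g = -0.01778, g' = -0.4769 → ψ = 0.1635
Converged at ψ = 0.1635.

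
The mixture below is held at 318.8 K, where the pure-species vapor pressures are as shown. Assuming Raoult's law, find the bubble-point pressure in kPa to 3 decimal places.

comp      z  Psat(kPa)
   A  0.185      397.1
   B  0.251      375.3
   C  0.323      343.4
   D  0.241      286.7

At the bubble point ψ → 0, so ΣzᵢKᵢ = 1 with Kᵢ = Pᵢˢᵃᵗ/P ⇒ P = ΣzᵢPᵢˢᵃᵗ.
P = 0.185·397.1 + 0.251·375.3 + 0.323·343.4 + 0.241·286.7 = 347.677 kPa

Pbub = 347.677 kPa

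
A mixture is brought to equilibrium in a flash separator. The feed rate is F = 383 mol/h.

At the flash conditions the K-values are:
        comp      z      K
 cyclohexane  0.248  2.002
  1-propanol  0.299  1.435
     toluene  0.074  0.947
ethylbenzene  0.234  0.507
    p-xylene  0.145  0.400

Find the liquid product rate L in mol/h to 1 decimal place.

Material balance + equilibrium reduce to Σ zᵢ(Kᵢ−1)/(1+V/F(Kᵢ−1)) = 0.
Check two-phase: ΣzᵢKᵢ = 1.172 > 1 and Σzᵢ/Kᵢ = 1.234 > 1, so g(0) = 0.172 > 0 and g(1) = -0.234 < 0.
Newton–Raphson from V/F = 0.5:
  V/F = 0.500: g = -0.0090, g' = -0.356 → V/F = 0.475
  V/F = 0.475: g = -0.0000, g' = -0.352 → V/F = 0.474
Converged at V/F = 0.474.
Then V = V/F·F = 0.4745·383 = 181.7 mol/h and L = F − V = 201.3 mol/h.

L = 201.3 mol/h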